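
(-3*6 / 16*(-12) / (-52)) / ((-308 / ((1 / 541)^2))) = 0.00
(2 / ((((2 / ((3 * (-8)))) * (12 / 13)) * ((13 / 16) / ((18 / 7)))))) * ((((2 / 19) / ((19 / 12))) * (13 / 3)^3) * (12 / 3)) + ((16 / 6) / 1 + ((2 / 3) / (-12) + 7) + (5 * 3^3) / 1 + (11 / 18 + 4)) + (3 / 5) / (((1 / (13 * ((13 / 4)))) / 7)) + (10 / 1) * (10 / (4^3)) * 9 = -1439.82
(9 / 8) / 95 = 0.01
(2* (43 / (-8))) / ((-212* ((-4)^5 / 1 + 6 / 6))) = -43 / 867504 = -0.00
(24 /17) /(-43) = -24 /731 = -0.03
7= 7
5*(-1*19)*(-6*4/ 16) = 285/ 2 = 142.50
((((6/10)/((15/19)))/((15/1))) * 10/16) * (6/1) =0.19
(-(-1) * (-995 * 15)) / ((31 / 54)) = -805950 / 31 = -25998.39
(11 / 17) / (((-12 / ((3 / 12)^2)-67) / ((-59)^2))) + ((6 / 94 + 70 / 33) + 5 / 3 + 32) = 185443877 / 6829053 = 27.16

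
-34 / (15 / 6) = -68 / 5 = -13.60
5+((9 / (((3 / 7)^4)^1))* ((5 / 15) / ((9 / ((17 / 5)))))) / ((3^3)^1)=6.24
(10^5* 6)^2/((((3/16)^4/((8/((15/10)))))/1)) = 41943040000000000/27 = 1553445925925925.93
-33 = -33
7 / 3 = 2.33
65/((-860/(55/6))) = -715/1032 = -0.69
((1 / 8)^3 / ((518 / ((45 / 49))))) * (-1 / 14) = -45 / 181938176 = -0.00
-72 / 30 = -12 / 5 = -2.40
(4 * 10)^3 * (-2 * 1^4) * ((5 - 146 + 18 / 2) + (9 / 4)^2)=16248000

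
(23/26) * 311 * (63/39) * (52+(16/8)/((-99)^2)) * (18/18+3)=51037770868/552123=92439.13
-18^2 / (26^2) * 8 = -648 / 169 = -3.83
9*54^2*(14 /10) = 183708 /5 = 36741.60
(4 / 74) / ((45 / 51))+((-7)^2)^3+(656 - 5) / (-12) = 261060481 / 2220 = 117594.81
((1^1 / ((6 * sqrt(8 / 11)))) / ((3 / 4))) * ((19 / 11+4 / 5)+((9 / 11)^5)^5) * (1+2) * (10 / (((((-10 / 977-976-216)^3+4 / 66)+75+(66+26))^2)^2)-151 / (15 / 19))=-14535403481235727856816754075189805010101366116831601038480842028885130072872632700553367654390247567639445268 * sqrt(22) / 179949156260954044242868990726546979317700033749357746238655215794413466694800759083105601235862723604806475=-378.87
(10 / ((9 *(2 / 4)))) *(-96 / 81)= -640 / 243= -2.63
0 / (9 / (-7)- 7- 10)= 0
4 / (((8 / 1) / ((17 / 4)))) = 17 / 8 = 2.12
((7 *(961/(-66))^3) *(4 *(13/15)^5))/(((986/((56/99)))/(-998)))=32228755929265245532/1331926405115625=24197.10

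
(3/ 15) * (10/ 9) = 2/ 9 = 0.22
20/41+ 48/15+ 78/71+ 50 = 797416/14555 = 54.79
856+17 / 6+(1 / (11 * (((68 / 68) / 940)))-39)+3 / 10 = 149422 / 165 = 905.59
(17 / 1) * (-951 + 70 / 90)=-145384 / 9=-16153.78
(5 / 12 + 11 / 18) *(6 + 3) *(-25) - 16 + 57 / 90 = -14797 / 60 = -246.62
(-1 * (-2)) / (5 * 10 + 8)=1 / 29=0.03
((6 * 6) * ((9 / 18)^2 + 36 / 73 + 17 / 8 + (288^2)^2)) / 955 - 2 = 36159740443031 / 139430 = 259339743.55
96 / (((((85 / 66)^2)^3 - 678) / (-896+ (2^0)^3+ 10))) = 126.16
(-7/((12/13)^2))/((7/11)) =-12.91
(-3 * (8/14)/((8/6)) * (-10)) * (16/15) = 96/7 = 13.71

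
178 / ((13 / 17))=3026 / 13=232.77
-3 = -3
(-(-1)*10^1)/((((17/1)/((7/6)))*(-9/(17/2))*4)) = -35/216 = -0.16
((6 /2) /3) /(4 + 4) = 1 /8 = 0.12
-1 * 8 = -8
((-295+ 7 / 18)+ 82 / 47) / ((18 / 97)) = -24033205 / 15228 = -1578.22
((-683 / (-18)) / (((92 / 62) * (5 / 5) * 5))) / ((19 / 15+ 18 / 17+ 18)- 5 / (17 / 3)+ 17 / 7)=0.23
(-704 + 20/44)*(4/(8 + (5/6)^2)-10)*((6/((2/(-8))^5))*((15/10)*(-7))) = 1490785486848/3443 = 432990266.29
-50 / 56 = -0.89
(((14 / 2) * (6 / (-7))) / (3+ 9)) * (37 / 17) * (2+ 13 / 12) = -3.36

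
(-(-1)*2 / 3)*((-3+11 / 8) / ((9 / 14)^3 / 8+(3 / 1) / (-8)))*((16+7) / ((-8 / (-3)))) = 205114 / 7503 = 27.34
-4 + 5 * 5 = 21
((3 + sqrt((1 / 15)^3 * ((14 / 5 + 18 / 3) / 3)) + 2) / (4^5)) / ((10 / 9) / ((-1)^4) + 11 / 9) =sqrt(11) / 268800 + 15 / 7168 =0.00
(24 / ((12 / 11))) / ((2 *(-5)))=-11 / 5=-2.20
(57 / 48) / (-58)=-19 / 928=-0.02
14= 14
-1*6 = -6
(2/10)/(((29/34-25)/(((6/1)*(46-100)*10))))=22032/821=26.84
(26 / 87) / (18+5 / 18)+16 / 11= 154372 / 104951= 1.47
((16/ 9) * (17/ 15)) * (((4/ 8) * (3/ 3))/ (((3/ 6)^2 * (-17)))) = -32/ 135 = -0.24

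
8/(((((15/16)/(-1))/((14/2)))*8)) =-112/15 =-7.47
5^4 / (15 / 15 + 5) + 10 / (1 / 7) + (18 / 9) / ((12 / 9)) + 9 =554 / 3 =184.67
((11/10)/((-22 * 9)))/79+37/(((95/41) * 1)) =4314329/270180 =15.97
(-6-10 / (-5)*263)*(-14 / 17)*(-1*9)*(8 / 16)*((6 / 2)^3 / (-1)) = -884520 / 17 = -52030.59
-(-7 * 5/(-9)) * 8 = -31.11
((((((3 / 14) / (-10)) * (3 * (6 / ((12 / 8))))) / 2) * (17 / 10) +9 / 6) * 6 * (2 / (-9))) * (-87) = 26013 / 175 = 148.65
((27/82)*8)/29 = 108/1189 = 0.09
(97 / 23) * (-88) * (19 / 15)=-162184 / 345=-470.10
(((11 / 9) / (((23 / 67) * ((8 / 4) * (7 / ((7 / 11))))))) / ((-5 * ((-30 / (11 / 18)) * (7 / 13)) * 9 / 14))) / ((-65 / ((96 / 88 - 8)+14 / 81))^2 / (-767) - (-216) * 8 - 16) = 5090903239279 / 4575447601633670175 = 0.00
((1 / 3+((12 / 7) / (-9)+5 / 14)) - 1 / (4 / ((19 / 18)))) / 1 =17 / 72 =0.24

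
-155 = -155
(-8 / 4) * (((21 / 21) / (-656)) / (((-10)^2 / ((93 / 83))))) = 93 / 2722400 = 0.00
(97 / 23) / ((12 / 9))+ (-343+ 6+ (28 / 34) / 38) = -9919655 / 29716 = -333.82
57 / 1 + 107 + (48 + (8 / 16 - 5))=415 / 2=207.50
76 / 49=1.55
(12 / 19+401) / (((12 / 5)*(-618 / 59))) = -15.98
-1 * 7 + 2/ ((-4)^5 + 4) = -3571/ 510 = -7.00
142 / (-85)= -142 / 85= -1.67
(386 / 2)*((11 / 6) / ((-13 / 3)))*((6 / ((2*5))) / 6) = -2123 / 260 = -8.17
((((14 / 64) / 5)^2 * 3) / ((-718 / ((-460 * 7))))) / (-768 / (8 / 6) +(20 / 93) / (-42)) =-0.00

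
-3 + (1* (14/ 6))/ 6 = -47/ 18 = -2.61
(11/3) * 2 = 22/3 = 7.33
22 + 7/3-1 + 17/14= 1031/42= 24.55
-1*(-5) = 5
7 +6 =13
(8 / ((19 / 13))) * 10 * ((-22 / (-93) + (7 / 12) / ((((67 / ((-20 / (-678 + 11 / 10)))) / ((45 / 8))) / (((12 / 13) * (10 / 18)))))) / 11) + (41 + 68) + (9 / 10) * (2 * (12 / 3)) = 739090615333 / 6296518965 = 117.38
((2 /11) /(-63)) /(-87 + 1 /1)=1 /29799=0.00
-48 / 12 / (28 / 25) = -25 / 7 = -3.57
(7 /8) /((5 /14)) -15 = -251 /20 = -12.55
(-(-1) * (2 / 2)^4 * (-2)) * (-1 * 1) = 2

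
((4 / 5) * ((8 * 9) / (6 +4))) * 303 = 43632 / 25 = 1745.28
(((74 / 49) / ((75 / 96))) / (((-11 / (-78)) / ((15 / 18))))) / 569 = 0.02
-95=-95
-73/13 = -5.62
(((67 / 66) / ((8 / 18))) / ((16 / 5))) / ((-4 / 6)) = -3015 / 2816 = -1.07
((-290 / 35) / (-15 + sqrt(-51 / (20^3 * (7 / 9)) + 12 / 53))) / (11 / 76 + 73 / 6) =176320 * sqrt(1201433415) / 4369625357741 + 28034880000 / 624232193963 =0.05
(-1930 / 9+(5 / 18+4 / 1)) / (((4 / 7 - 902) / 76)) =167713 / 9465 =17.72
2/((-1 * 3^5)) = -2/243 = -0.01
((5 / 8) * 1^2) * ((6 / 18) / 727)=5 / 17448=0.00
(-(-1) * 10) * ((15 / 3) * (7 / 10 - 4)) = -165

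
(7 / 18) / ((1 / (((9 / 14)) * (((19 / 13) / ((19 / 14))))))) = 7 / 26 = 0.27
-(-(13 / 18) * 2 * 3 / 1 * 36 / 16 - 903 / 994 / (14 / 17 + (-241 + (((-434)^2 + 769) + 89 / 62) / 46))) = 173246236505 / 17768417116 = 9.75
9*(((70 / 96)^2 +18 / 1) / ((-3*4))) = -42697 / 3072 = -13.90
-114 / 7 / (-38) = 3 / 7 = 0.43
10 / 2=5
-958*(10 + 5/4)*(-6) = 64665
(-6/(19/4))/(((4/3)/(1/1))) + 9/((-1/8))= -1386/19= -72.95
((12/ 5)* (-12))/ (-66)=24/ 55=0.44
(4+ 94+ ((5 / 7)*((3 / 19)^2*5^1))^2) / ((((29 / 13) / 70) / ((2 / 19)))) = 162721537420 / 502648097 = 323.73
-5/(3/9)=-15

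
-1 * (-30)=30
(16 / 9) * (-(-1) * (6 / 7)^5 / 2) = 6912 / 16807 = 0.41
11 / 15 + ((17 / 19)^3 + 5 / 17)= 3049873 / 1749045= 1.74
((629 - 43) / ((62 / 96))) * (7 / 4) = 49224 / 31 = 1587.87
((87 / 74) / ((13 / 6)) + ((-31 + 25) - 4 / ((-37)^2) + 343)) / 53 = 6007194 / 943241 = 6.37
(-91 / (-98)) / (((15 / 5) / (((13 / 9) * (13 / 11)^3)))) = 371293 / 503118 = 0.74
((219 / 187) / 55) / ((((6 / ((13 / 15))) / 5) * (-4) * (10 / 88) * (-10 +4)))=949 / 168300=0.01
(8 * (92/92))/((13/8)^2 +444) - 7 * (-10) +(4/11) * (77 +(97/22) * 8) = 383386802/3458785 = 110.84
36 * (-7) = -252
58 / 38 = 29 / 19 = 1.53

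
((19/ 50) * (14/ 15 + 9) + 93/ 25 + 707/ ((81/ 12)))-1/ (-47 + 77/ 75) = 1306336561/ 11637000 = 112.26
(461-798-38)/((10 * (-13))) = 75/26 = 2.88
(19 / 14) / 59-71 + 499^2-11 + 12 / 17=3495330833 / 14042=248919.73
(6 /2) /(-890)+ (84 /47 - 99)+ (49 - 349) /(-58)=-111655479 /1213070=-92.04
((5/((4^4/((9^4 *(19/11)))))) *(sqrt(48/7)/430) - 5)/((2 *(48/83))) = -415/96 + 3448899 *sqrt(21)/13561856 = -3.16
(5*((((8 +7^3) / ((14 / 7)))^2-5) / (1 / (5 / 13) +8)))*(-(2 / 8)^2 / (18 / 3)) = -3079525 / 20352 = -151.31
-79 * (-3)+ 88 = 325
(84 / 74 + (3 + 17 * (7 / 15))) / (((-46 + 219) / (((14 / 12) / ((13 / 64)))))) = 0.40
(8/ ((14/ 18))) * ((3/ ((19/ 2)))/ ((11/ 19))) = 5.61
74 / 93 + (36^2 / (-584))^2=2835038 / 495597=5.72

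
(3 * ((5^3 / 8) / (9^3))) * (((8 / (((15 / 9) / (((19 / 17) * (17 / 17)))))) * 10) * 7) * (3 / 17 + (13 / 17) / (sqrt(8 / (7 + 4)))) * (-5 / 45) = -216125 * sqrt(22) / 421362 - 33250 / 70227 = -2.88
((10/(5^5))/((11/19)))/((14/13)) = 247/48125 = 0.01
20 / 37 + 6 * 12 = 2684 / 37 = 72.54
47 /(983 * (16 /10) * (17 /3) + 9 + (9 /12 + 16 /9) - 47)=8460 /1597871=0.01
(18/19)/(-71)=-18/1349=-0.01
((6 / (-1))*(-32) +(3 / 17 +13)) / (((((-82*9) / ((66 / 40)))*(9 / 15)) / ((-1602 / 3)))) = 853688 / 2091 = 408.27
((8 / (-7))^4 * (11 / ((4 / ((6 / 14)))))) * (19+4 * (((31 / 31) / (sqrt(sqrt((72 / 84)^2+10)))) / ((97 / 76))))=5136384 * 526^(3 / 4) * sqrt(7) / 428763377+642048 / 16807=41.68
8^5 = 32768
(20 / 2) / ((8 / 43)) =215 / 4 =53.75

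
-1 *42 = -42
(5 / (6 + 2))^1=5 / 8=0.62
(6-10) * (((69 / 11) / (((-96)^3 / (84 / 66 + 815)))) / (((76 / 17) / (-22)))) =-1170263 / 10272768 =-0.11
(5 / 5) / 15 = 1 / 15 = 0.07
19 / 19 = 1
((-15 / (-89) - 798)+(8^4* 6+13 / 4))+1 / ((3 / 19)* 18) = 228590377 / 9612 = 23781.77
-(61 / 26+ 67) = -1803 / 26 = -69.35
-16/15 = -1.07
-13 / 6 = -2.17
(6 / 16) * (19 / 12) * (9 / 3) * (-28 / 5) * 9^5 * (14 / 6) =-54974619 / 40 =-1374365.48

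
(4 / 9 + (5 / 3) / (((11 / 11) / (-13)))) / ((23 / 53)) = -10123 / 207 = -48.90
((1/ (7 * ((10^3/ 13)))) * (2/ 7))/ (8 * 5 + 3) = 0.00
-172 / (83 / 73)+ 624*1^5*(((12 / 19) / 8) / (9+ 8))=-3977900 / 26809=-148.38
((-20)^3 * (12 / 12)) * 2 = -16000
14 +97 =111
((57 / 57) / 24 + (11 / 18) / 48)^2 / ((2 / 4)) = 2209 / 373248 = 0.01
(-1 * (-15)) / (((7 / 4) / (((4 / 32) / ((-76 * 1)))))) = -15 / 1064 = -0.01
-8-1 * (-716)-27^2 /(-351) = 9231 /13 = 710.08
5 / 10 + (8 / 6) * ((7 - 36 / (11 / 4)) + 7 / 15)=-6929 / 990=-7.00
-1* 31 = -31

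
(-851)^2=724201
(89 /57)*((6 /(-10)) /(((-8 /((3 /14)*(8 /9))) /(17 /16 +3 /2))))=3649 /63840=0.06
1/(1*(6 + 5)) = 1/11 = 0.09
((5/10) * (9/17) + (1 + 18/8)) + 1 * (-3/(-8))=529/136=3.89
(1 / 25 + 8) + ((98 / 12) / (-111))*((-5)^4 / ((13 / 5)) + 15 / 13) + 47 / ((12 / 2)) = -410717 / 216450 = -1.90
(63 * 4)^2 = 63504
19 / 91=0.21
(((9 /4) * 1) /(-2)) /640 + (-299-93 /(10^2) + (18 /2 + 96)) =-194.93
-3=-3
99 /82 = 1.21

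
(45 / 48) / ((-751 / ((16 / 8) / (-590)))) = 0.00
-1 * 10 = -10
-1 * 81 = -81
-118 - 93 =-211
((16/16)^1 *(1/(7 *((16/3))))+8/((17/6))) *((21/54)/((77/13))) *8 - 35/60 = 7177/7854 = 0.91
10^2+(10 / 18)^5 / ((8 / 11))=100.07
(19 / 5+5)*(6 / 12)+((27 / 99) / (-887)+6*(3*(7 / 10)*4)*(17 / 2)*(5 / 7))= 15142849 / 48785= 310.40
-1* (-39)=39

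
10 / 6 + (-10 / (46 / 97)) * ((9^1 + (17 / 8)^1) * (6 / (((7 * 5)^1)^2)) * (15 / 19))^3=148330074925309 / 89087775806400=1.66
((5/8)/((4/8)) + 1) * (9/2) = 10.12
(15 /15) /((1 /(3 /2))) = 3 /2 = 1.50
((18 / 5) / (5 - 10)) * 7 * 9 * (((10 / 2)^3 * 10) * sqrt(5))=-56700 * sqrt(5)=-126785.05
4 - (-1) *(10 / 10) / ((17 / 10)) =78 / 17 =4.59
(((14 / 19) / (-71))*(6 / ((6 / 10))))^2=19600 / 1819801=0.01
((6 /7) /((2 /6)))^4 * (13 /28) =341172 /16807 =20.30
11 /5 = 2.20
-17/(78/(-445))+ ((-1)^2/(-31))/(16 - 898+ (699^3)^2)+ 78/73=672966862329000226561729/6863109947900480344122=98.06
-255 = -255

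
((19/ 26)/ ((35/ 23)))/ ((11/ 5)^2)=2185/ 22022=0.10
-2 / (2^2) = -0.50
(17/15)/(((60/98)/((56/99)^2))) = 1306144/2205225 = 0.59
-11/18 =-0.61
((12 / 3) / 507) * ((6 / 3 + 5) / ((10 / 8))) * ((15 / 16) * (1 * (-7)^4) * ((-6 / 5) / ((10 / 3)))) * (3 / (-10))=453789 / 42250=10.74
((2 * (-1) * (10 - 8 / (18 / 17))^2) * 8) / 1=-7744 / 81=-95.60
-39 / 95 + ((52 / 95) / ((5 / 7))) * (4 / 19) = -2249 / 9025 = -0.25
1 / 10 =0.10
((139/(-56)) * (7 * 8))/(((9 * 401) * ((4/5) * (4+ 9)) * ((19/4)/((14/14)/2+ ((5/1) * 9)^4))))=-5699869445/1782846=-3197.06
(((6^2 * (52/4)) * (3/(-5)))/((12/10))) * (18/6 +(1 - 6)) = 468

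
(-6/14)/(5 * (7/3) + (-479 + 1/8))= 72/78491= 0.00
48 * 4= 192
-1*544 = -544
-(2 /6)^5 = -1 /243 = -0.00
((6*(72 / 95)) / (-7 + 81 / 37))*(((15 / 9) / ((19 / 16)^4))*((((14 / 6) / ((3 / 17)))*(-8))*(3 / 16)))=3462660096 / 220372811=15.71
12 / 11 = 1.09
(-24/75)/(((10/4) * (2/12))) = -96/125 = -0.77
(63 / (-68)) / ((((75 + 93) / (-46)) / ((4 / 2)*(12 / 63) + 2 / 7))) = 23 / 136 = 0.17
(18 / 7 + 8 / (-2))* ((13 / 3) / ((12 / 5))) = -325 / 126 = -2.58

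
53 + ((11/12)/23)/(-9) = 131641/2484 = 53.00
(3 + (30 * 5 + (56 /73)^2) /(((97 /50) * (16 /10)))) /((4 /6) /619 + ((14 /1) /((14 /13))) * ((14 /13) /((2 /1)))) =98897976021 /13440771826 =7.36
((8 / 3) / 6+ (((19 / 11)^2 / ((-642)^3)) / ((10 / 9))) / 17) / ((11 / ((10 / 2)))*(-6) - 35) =-806372303237 / 87451076403504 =-0.01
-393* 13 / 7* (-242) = 1236378 / 7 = 176625.43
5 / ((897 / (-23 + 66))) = 215 / 897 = 0.24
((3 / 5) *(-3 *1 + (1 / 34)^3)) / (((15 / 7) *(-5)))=825377 / 4913000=0.17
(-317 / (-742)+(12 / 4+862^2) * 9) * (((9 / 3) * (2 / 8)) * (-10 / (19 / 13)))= -967603295685 / 28196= -34317041.27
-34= -34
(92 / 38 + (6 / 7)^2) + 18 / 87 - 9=-152203 / 26999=-5.64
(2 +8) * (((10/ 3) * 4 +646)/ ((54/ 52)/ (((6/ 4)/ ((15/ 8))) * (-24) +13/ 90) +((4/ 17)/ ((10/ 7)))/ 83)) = -622244086100/ 4955817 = -125558.33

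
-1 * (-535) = 535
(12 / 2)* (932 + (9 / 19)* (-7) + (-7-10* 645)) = -630228 / 19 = -33169.89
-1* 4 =-4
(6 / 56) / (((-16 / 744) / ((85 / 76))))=-23715 / 4256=-5.57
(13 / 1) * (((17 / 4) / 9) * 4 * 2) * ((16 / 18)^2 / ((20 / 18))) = 14144 / 405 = 34.92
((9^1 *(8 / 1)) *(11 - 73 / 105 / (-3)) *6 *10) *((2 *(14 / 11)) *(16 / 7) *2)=43474944 / 77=564609.66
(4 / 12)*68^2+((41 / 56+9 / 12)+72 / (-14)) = 258329 / 168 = 1537.67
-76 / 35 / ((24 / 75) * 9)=-95 / 126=-0.75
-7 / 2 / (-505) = 7 / 1010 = 0.01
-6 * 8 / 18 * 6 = -16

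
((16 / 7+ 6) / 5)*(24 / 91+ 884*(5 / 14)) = 1667732 / 3185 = 523.62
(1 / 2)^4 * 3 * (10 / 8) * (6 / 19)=0.07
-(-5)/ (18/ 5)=25/ 18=1.39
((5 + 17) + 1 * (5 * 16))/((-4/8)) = -204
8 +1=9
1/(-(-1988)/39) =39/1988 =0.02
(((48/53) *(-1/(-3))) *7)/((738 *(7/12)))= 32/6519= 0.00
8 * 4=32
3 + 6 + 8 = 17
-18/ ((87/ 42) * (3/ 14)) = -1176/ 29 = -40.55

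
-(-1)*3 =3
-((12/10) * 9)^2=-116.64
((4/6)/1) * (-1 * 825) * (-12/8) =825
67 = 67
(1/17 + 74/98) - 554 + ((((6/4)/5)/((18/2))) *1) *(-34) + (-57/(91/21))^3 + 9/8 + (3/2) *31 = -611097324641/219612120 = -2782.62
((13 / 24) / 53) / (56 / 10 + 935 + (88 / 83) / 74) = 199615 / 18371665176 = 0.00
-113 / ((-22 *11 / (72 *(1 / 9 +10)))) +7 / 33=123473 / 363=340.15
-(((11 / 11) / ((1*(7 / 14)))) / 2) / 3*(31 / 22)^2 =-961 / 1452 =-0.66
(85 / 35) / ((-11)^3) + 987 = 9195862 / 9317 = 987.00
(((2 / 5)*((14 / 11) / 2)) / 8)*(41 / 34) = 287 / 7480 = 0.04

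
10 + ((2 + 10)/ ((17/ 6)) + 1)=259/ 17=15.24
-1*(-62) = 62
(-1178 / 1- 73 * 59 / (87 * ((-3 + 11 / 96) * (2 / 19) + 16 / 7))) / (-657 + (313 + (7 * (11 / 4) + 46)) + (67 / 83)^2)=12163689111592 / 2811940606423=4.33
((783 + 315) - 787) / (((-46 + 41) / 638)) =-198418 / 5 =-39683.60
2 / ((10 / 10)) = 2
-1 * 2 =-2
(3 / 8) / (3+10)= 3 / 104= 0.03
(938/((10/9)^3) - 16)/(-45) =-333901/22500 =-14.84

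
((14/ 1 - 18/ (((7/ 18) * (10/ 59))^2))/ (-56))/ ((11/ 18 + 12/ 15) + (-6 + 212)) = 11380833/ 32013905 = 0.36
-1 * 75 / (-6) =25 / 2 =12.50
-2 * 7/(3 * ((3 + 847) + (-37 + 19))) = -7/1248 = -0.01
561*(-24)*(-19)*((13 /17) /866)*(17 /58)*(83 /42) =11501061 /87899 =130.84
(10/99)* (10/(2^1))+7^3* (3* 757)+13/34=778953.89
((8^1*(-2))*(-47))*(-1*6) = -4512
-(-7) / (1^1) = 7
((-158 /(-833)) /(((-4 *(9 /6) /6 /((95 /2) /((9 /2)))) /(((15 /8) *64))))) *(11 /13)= -6604400 /32487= -203.29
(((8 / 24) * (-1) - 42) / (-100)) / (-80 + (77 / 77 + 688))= 127 / 182700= 0.00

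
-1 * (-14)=14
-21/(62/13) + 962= 59371/62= 957.60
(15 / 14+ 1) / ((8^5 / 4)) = 29 / 114688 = 0.00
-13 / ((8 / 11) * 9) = -143 / 72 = -1.99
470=470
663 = 663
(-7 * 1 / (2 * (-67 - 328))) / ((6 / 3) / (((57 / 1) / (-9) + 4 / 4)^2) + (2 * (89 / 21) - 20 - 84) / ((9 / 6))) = -28224 / 202622755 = -0.00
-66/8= -33/4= -8.25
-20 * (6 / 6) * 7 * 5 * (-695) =486500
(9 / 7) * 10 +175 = 1315 / 7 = 187.86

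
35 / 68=0.51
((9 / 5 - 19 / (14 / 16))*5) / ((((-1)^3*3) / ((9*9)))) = 18819 / 7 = 2688.43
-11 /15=-0.73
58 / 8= 29 / 4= 7.25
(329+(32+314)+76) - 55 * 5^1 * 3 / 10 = 1337 / 2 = 668.50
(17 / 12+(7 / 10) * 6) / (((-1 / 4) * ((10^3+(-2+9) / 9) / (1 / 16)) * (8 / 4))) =-1011 / 1441120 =-0.00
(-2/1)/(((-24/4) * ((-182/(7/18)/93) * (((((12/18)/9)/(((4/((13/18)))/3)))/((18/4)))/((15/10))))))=-7533/676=-11.14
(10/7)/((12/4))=10/21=0.48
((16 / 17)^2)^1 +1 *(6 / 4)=1379 / 578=2.39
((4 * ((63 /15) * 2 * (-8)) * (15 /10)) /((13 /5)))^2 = 4064256 /169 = 24048.85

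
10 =10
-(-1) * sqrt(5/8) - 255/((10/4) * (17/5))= -30 +sqrt(10)/4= -29.21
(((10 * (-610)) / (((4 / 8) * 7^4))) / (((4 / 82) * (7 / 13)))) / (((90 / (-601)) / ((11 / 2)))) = 1074717215 / 151263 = 7104.96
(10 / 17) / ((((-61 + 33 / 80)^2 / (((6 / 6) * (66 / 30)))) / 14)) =1971200 / 399387953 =0.00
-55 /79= -0.70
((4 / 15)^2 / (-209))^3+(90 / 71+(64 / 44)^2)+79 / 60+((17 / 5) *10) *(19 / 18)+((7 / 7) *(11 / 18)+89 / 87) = 42.22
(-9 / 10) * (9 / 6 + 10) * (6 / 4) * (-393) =6101.32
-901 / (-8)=901 / 8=112.62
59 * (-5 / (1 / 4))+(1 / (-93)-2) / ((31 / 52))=-3411664 / 2883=-1183.37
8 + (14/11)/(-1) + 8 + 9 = 261/11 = 23.73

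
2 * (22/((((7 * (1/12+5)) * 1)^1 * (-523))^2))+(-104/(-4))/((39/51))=1695657153730/49872269041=34.00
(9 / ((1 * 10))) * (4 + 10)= 63 / 5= 12.60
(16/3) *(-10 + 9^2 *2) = 2432/3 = 810.67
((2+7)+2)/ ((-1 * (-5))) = 11/ 5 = 2.20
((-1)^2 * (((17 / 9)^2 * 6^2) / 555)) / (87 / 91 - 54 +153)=26299 / 11358630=0.00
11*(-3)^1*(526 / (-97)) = 17358 / 97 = 178.95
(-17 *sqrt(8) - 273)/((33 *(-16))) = 17 *sqrt(2)/264 +91/176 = 0.61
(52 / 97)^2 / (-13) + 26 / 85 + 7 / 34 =0.49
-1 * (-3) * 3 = 9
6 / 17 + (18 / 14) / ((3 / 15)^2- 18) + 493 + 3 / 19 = 500934097 / 1015189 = 493.44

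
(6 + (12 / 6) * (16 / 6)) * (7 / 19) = 238 / 57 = 4.18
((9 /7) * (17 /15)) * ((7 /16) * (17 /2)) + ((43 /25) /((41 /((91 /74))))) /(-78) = 19726177 /3640800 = 5.42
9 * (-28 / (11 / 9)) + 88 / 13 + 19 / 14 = -396507 / 2002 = -198.06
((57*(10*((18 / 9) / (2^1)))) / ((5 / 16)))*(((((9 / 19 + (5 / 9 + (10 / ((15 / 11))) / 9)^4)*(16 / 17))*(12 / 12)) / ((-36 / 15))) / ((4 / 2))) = -12925448960 / 9034497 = -1430.68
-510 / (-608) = 255 / 304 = 0.84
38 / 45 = 0.84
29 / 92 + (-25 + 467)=40693 / 92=442.32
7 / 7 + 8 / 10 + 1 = 14 / 5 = 2.80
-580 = -580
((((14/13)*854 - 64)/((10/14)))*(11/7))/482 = 61182/15665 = 3.91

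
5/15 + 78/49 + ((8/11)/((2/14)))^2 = 495235/17787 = 27.84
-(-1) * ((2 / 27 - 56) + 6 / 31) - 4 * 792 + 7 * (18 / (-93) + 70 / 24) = -10729237 / 3348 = -3204.67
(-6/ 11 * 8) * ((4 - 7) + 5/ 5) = 8.73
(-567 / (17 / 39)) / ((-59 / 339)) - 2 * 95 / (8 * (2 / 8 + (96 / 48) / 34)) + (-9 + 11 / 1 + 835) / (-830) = 129298529929 / 17482290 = 7395.97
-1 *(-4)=4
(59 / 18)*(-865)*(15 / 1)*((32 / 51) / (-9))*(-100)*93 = -12656680000 / 459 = -27574466.23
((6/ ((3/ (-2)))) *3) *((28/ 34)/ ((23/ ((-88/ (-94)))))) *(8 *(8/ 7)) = -67584/ 18377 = -3.68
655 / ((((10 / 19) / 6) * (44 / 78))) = 291213 / 22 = 13236.95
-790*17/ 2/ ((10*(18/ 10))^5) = -0.00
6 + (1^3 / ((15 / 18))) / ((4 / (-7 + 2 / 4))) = 81 / 20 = 4.05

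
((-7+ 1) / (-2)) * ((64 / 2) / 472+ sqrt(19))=12 / 59+ 3 * sqrt(19)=13.28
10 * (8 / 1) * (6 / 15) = 32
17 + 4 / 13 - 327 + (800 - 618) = -1660 / 13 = -127.69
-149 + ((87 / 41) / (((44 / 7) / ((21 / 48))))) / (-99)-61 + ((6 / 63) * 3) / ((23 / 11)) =-209.86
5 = 5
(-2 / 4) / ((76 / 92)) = -23 / 38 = -0.61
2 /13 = 0.15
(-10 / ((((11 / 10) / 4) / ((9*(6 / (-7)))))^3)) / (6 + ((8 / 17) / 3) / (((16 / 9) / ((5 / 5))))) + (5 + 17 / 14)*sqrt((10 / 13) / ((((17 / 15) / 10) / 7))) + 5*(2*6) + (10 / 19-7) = 435*sqrt(23205) / 1547 + 7244225003403 / 199504921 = 36353.84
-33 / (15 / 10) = -22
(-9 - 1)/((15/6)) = -4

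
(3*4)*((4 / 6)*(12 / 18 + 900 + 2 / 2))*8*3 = 173120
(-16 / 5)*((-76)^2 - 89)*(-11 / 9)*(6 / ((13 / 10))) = 4003648 / 39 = 102657.64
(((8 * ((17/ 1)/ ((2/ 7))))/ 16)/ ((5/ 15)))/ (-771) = -119/ 1028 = -0.12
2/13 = 0.15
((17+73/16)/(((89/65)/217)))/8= 4866225/11392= 427.16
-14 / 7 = -2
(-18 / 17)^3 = -1.19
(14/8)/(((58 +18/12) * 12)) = 1/408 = 0.00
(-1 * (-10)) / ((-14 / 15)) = -75 / 7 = -10.71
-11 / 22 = -1 / 2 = -0.50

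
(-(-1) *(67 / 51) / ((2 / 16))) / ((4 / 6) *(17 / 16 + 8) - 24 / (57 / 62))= -0.52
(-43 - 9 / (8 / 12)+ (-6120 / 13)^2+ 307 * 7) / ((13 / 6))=226848195 / 2197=103253.62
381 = 381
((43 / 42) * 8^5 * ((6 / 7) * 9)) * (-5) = -63406080 / 49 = -1294001.63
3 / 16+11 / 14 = 109 / 112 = 0.97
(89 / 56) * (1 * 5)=445 / 56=7.95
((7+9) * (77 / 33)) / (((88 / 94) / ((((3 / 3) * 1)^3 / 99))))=1316 / 3267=0.40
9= 9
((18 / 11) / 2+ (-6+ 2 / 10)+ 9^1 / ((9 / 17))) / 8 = 661 / 440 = 1.50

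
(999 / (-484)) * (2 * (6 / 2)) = -2997 / 242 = -12.38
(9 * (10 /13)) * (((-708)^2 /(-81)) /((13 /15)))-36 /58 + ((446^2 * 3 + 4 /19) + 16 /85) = 4332048965434 /7915115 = 547313.46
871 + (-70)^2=5771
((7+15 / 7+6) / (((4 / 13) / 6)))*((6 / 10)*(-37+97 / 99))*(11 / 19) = -2456974 / 665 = -3694.70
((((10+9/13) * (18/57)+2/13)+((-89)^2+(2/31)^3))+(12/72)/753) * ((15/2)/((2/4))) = 1317260977109435/11081715762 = 118867.96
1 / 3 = 0.33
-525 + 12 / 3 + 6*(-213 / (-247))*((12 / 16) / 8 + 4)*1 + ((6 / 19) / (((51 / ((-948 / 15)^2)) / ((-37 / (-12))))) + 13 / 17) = -422.80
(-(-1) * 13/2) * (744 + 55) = 10387/2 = 5193.50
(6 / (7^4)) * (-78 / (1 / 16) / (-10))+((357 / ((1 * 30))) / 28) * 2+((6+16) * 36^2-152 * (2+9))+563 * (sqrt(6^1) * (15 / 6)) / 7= 27333.68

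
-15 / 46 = -0.33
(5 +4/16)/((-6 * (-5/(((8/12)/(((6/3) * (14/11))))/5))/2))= 0.02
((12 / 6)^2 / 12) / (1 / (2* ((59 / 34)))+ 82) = 59 / 14565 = 0.00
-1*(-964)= 964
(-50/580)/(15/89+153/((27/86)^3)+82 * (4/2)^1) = -194643/11533961026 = -0.00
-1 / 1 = -1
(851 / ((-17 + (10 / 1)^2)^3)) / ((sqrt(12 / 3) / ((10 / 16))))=0.00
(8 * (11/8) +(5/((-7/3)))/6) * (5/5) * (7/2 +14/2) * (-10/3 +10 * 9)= 9685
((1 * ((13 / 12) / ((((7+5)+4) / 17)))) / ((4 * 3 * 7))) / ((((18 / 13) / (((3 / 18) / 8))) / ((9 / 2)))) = 2873 / 3096576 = 0.00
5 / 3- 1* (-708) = 2129 / 3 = 709.67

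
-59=-59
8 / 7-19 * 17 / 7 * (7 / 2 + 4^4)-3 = -167663 / 14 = -11975.93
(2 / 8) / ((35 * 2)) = 1 / 280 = 0.00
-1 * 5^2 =-25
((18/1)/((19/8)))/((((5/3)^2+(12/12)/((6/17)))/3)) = 7776/1919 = 4.05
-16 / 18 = -8 / 9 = -0.89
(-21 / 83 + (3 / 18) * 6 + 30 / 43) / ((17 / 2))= 10312 / 60673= 0.17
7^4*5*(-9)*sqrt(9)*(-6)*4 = 7779240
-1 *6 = -6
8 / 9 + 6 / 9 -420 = -3766 / 9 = -418.44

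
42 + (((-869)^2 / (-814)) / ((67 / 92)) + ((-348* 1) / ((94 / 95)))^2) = 670618285048 / 5476111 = 122462.51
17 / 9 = 1.89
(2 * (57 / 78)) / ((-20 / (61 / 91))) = -1159 / 23660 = -0.05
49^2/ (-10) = -2401/ 10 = -240.10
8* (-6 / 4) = -12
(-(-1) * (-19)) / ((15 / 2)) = -38 / 15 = -2.53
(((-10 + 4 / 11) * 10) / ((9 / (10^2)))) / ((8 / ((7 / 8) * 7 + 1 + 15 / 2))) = -86125 / 44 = -1957.39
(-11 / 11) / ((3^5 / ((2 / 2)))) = -1 / 243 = -0.00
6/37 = 0.16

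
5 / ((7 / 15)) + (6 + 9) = 25.71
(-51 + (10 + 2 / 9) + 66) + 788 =7319 / 9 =813.22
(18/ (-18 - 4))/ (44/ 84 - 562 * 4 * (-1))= -189/ 519409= -0.00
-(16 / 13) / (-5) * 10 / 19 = 32 / 247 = 0.13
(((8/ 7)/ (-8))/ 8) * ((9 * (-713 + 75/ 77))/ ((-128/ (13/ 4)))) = -3207321/ 1103872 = -2.91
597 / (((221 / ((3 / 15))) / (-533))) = -24477 / 85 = -287.96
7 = 7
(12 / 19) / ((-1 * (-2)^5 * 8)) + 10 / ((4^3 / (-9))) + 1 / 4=-1403 / 1216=-1.15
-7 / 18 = -0.39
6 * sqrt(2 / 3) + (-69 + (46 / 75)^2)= -386009 / 5625 + 2 * sqrt(6)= -63.72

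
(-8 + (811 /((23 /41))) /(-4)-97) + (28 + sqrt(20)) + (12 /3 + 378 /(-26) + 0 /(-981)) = -536959 /1196 + 2 * sqrt(5) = -444.49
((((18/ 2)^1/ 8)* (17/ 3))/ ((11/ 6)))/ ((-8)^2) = 153/ 2816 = 0.05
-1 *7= -7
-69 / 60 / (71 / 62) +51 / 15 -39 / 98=2.00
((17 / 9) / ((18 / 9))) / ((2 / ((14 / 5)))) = 119 / 90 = 1.32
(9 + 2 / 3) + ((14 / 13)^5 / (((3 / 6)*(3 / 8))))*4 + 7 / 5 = 233738318 / 5569395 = 41.97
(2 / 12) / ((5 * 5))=0.01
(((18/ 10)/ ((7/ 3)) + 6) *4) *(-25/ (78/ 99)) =-78210/ 91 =-859.45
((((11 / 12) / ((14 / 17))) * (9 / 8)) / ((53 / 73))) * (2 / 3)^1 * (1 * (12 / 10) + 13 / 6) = 1378751 / 356160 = 3.87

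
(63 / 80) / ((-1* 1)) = -63 / 80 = -0.79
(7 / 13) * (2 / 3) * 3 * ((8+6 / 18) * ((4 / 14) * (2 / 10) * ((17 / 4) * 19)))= 1615 / 39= 41.41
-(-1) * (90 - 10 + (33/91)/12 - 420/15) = 18939/364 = 52.03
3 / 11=0.27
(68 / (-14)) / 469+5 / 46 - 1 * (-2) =316887 / 151018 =2.10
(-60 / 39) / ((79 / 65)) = -100 / 79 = -1.27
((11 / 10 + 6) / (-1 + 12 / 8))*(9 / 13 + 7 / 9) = 12212 / 585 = 20.88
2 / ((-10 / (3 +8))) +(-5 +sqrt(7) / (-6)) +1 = -31 / 5 - sqrt(7) / 6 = -6.64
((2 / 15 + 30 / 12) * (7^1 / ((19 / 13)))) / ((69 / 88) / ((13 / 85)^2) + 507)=53457404 / 2291009265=0.02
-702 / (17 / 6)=-4212 / 17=-247.76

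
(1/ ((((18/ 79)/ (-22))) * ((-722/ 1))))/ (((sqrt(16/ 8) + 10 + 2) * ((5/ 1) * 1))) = 869/ 384465 - 869 * sqrt(2)/ 4613580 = 0.00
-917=-917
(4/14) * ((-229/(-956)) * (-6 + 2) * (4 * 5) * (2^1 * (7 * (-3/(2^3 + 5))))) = 54960/3107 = 17.69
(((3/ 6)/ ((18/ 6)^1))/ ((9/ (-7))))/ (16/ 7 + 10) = -49/ 4644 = -0.01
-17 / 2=-8.50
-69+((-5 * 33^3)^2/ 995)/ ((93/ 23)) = 49505846484/ 6169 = 8024938.64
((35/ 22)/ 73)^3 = 42875/ 4142253016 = 0.00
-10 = -10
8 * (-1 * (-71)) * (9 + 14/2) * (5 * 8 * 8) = 2908160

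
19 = 19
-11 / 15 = -0.73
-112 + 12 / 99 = -3692 / 33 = -111.88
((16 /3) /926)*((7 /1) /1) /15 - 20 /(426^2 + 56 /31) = 75531943 /29303448255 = 0.00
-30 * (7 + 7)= -420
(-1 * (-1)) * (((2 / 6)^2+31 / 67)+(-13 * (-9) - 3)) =69088 / 603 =114.57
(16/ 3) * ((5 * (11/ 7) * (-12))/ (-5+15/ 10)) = 7040/ 49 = 143.67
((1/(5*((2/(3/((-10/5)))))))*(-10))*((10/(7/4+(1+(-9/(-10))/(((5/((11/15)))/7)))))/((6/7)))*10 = 87500/1837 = 47.63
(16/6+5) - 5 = 2.67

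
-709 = -709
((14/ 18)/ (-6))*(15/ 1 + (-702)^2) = -1149911/ 18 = -63883.94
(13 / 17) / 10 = 13 / 170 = 0.08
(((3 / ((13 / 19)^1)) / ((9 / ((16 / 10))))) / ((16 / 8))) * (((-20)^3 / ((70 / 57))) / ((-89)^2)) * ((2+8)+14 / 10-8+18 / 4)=-1825216 / 720811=-2.53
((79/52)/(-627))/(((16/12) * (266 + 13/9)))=-711/104637104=-0.00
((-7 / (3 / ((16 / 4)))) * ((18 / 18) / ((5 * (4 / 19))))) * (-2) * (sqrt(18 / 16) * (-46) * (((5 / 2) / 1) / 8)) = -270.38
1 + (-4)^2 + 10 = 27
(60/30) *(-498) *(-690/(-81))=-76360/9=-8484.44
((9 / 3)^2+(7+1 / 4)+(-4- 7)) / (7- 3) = 21 / 16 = 1.31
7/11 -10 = -103/11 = -9.36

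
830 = 830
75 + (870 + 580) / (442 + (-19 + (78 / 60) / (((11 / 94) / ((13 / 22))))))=40737475 / 519773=78.38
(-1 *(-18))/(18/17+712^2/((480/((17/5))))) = 11475/2289844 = 0.01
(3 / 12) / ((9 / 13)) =13 / 36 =0.36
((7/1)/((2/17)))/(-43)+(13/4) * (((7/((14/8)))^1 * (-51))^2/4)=2907799/86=33811.62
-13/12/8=-13/96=-0.14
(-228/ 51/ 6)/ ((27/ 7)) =-266/ 1377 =-0.19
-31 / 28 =-1.11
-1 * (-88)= 88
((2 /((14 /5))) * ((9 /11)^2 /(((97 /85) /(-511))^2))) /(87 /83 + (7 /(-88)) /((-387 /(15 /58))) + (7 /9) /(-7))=2734177512718800 /26725201283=102307.09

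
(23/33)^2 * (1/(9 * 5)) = 529/49005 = 0.01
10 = 10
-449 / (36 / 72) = -898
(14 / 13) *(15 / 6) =35 / 13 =2.69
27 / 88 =0.31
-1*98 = -98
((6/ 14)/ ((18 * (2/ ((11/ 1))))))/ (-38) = -0.00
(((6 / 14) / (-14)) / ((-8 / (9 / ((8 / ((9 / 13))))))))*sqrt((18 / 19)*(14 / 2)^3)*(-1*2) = -729*sqrt(266) / 110656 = -0.11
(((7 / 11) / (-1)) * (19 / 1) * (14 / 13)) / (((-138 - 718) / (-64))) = -14896 / 15301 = -0.97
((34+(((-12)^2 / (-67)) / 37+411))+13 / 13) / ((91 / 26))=2210980 / 17353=127.41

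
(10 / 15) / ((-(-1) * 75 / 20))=8 / 45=0.18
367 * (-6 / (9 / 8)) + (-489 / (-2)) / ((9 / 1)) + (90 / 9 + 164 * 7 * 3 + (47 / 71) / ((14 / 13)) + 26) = 2311718 / 1491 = 1550.45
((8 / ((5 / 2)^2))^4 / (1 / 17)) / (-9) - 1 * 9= -49466417 / 3515625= -14.07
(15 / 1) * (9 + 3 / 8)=1125 / 8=140.62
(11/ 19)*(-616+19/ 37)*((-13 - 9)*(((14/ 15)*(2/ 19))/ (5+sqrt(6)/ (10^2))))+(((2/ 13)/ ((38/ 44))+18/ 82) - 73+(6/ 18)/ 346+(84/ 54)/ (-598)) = 5190382470752318987/ 63735613281318654 - 514366160*sqrt(6)/ 1669584929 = 80.68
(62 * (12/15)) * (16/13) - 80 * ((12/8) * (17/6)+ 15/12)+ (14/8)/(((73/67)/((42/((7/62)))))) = 1036969/4745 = 218.54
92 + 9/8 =93.12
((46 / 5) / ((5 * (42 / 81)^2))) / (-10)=-0.68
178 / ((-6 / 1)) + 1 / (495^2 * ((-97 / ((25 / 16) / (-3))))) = -1353792527 / 45633456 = -29.67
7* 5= 35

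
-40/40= -1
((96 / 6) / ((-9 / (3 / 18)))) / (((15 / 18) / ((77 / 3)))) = -1232 / 135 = -9.13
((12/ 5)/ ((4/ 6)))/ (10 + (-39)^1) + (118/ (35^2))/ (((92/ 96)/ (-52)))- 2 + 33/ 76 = -429510461/ 62097700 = -6.92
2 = 2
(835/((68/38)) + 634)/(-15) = -37421/510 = -73.37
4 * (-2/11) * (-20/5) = 32/11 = 2.91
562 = 562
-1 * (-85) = 85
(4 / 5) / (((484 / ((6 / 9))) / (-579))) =-386 / 605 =-0.64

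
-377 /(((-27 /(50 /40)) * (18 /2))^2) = -9425 /944784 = -0.01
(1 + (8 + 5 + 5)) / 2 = 9.50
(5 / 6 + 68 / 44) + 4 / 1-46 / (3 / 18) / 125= 34409 / 8250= 4.17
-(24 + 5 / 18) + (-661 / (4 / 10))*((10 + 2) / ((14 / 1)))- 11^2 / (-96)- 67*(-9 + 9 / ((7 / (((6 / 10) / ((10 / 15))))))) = -9212863 / 10080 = -913.97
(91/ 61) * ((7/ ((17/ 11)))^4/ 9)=3198926731/ 45853029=69.76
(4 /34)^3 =8 /4913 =0.00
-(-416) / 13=32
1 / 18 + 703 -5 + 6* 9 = 13537 / 18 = 752.06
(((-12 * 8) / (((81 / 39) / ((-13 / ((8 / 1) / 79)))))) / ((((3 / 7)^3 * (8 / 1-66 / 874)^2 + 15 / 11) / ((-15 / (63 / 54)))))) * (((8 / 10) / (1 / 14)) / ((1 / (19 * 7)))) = -40941626718664672 / 2272134549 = -18019015.09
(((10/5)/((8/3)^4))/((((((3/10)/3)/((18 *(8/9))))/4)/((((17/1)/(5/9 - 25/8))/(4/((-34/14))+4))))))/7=-210681/20720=-10.17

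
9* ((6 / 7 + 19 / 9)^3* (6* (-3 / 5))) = -13078406 / 15435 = -847.32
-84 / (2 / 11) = -462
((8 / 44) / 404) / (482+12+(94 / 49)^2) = 2401 / 2655134460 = 0.00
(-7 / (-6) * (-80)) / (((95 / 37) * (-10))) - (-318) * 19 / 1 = 1723006 / 285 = 6045.64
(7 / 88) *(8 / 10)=7 / 110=0.06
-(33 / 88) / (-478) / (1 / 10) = 15 / 1912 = 0.01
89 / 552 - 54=-29719 / 552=-53.84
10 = 10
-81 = -81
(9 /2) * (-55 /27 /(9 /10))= -10.19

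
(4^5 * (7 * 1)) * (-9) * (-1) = 64512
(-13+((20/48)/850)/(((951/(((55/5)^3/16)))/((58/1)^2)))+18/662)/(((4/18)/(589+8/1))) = -19672114297683/570802880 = -34463.94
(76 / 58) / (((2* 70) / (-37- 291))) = -3116 / 1015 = -3.07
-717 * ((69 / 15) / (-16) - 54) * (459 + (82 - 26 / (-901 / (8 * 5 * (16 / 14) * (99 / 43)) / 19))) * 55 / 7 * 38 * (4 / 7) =2457489661793133 / 618086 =3975967198.40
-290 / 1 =-290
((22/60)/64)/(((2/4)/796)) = 2189/240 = 9.12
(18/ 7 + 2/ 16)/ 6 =151/ 336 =0.45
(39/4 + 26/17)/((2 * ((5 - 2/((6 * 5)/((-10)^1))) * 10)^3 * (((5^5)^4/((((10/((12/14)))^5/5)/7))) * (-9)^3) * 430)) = -0.00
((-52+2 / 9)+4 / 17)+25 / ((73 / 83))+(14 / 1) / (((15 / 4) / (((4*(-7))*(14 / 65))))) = -165643271 / 3629925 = -45.63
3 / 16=0.19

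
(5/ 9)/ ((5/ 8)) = 8/ 9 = 0.89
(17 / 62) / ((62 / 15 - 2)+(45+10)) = 0.00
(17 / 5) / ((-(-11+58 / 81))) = 81 / 245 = 0.33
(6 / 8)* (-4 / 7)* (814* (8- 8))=0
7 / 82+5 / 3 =431 / 246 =1.75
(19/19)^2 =1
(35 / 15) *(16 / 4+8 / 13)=140 / 13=10.77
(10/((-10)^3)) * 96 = -24/25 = -0.96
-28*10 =-280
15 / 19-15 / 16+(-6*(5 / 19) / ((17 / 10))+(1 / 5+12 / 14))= -3559 / 180880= -0.02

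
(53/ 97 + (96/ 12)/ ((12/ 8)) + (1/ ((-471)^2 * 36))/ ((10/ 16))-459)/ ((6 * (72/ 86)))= -4716806078617/ 52290142110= -90.20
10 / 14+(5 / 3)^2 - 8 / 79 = 16876 / 4977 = 3.39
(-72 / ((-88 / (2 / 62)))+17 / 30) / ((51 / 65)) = 78871 / 104346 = 0.76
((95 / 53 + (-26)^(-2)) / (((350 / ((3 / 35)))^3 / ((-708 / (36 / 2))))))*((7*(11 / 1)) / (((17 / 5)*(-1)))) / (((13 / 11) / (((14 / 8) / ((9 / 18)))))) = 4129604523 / 59409653712500000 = 0.00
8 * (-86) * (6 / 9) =-1376 / 3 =-458.67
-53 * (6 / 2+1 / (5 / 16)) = -1643 / 5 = -328.60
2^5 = 32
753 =753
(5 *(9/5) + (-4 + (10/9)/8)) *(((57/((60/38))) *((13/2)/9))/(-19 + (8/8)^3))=-173641/23328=-7.44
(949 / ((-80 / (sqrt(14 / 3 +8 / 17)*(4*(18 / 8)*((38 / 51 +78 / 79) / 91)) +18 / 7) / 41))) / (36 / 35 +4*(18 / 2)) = -38909 / 1152-5222785*sqrt(13362) / 118355904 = -38.88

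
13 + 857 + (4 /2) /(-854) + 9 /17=6319156 /7259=870.53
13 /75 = 0.17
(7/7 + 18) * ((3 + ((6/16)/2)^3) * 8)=457.00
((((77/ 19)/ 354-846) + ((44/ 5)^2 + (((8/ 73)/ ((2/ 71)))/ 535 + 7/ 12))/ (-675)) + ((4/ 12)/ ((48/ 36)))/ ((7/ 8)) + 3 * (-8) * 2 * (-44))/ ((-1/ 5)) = -15715612174592651/ 2482363138500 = -6330.91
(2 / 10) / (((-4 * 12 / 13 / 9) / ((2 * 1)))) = -39 / 40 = -0.98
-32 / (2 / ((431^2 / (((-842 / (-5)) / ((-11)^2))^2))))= -271972680100 / 177241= -1534479.49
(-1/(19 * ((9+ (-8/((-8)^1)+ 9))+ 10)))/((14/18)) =-9/3857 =-0.00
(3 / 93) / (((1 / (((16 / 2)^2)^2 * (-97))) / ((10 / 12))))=-993280 / 93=-10680.43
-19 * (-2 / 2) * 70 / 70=19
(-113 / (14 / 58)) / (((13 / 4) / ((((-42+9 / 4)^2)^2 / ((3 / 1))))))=-698141868399 / 5824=-119873260.37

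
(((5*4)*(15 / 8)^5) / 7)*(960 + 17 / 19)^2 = 1265566967296875 / 20701184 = 61135004.03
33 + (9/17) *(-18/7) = 3765/119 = 31.64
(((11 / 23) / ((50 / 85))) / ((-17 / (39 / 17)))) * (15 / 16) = -0.10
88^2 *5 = 38720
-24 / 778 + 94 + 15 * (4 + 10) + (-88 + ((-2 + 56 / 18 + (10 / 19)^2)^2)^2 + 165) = 16674403747383102197 / 43345942116568389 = 384.68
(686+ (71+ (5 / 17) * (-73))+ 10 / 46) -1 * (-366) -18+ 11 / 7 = 2970516 / 2737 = 1085.32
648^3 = 272097792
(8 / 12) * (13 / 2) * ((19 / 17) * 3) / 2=247 / 34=7.26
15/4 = 3.75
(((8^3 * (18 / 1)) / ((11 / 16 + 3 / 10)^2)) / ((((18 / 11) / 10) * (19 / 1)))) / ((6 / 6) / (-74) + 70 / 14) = 26673152000 / 43755651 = 609.59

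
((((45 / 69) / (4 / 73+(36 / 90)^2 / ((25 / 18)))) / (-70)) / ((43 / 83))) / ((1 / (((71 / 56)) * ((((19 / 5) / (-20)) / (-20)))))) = -122603865 / 96221060096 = -0.00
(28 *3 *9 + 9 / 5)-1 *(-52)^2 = -9731 / 5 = -1946.20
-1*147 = -147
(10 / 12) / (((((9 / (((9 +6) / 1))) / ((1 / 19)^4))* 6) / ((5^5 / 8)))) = 78125 / 112597344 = 0.00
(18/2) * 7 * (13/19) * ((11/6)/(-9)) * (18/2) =-3003/38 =-79.03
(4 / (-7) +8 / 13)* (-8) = -32 / 91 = -0.35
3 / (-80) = -3 / 80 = -0.04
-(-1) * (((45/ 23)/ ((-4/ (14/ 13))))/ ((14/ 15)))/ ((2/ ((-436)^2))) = -53643.31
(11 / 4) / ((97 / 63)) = 693 / 388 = 1.79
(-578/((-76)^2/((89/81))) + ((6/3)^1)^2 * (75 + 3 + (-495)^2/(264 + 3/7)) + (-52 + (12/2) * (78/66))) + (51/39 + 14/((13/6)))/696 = 1189164422522893/299275669836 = 3973.48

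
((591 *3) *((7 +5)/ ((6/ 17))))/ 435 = 20094/ 145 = 138.58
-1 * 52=-52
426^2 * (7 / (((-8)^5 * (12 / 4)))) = -105861 / 8192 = -12.92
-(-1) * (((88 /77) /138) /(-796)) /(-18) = 1 /1730106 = 0.00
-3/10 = -0.30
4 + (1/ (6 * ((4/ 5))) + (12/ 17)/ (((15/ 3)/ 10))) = 5.62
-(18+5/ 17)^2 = -334.67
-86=-86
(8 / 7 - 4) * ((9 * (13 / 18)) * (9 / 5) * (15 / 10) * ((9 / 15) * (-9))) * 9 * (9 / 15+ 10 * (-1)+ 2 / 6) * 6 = -23199696 / 175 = -132569.69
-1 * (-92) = 92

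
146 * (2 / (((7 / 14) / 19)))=11096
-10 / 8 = -5 / 4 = -1.25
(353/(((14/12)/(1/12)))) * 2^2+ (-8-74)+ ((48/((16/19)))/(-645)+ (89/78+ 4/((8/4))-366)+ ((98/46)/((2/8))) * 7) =-767974147/2699970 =-284.44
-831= -831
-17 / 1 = -17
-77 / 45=-1.71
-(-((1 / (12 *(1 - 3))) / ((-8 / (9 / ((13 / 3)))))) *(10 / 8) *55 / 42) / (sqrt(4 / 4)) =825 / 46592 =0.02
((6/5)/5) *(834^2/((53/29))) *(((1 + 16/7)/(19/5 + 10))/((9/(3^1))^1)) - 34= 13384346/1855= 7215.28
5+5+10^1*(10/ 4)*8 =210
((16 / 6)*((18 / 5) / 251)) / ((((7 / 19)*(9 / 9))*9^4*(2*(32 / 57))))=361 / 25617060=0.00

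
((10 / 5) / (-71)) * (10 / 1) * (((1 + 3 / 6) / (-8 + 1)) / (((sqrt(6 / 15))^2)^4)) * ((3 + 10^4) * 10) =66984375 / 284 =235860.48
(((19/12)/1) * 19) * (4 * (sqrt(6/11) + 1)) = 361 * sqrt(66)/33 + 361/3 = 209.21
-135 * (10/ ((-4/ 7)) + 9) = 1147.50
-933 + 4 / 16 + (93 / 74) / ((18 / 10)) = -413831 / 444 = -932.05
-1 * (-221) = 221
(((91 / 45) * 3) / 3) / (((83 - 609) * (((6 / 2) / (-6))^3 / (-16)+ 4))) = -5824 / 6071355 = -0.00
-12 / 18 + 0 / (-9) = -2 / 3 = -0.67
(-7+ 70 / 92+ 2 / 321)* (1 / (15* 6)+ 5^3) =-779.18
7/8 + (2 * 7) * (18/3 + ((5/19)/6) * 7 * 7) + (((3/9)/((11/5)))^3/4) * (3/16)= 1674602687/14566464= 114.96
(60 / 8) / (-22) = -15 / 44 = -0.34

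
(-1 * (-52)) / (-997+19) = -26 / 489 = -0.05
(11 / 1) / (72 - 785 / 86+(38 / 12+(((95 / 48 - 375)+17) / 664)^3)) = 15314015804719104 / 91723461009526037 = 0.17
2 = 2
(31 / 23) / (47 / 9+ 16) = 279 / 4393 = 0.06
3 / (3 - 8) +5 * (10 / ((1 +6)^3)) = -779 / 1715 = -0.45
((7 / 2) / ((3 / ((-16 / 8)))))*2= -14 / 3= -4.67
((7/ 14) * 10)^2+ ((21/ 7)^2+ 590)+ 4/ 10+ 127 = 3757/ 5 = 751.40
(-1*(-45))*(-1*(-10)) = 450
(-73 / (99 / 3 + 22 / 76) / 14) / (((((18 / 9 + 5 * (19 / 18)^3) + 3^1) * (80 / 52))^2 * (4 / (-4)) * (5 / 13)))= 0.00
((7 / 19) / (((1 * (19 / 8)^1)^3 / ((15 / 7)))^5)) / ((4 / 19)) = 6679533138739200000 / 36449885998729390715899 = 0.00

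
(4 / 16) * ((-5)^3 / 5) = -6.25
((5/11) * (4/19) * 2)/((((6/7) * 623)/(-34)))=-680/55803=-0.01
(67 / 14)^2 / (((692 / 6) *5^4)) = 13467 / 42385000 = 0.00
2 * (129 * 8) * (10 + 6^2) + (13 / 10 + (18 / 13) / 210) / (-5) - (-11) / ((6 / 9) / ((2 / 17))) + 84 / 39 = 7344214937 / 77350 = 94947.83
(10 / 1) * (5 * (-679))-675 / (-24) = -271375 / 8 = -33921.88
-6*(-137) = 822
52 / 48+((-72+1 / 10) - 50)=-7249 / 60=-120.82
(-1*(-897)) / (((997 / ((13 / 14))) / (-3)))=-34983 / 13958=-2.51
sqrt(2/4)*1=sqrt(2)/2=0.71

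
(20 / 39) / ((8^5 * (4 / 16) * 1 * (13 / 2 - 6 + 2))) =1 / 39936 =0.00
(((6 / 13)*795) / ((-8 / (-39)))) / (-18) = -795 / 8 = -99.38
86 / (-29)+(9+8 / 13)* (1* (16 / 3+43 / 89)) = 5331119 / 100659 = 52.96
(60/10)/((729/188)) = 376/243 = 1.55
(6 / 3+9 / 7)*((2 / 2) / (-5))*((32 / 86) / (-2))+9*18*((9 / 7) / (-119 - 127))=-44701 / 61705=-0.72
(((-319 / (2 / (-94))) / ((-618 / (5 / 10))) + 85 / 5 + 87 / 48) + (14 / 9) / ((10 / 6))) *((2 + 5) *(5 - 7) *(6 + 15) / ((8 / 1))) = -279.87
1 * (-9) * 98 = -882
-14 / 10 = -1.40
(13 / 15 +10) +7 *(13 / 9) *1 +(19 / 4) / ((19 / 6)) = 2023 / 90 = 22.48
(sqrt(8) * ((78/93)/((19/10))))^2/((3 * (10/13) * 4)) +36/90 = 2960326/5203815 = 0.57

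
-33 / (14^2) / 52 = -33 / 10192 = -0.00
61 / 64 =0.95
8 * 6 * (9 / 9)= 48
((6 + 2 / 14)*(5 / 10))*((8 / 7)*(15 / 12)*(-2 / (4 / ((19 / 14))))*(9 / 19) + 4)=14921 / 1372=10.88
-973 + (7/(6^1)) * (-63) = -2093/2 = -1046.50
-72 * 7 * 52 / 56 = -468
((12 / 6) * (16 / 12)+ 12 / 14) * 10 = 740 / 21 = 35.24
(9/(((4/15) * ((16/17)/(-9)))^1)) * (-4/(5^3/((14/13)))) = 28917/2600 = 11.12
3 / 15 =1 / 5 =0.20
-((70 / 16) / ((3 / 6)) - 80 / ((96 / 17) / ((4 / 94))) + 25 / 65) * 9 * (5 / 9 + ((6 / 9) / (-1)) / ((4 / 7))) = 688105 / 14664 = 46.92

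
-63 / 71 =-0.89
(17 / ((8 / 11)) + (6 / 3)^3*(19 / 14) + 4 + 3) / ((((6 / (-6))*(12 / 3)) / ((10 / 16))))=-11545 / 1792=-6.44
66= 66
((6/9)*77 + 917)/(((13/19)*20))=11039/156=70.76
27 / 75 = 9 / 25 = 0.36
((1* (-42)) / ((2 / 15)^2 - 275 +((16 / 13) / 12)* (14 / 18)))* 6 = 2211300 / 2412269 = 0.92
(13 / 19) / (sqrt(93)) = 13 * sqrt(93) / 1767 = 0.07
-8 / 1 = -8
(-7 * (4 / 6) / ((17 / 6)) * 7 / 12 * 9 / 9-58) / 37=-3007 / 1887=-1.59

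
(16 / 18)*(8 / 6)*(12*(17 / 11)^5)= 181741696 / 1449459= 125.39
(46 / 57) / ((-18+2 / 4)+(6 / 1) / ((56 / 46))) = -161 / 2508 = -0.06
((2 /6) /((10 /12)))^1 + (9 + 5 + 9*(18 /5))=234 /5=46.80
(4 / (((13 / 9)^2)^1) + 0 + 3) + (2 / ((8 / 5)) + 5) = 11.17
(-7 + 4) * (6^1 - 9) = 9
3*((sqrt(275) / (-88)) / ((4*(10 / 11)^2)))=-0.17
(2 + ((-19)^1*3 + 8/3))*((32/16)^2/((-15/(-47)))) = -29516/45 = -655.91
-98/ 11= -8.91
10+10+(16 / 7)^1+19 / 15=2473 / 105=23.55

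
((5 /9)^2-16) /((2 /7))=-8897 /162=-54.92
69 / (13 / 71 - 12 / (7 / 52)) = -34293 / 44213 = -0.78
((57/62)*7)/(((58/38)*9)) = 2527/5394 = 0.47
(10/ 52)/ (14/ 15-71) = -75/ 27326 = -0.00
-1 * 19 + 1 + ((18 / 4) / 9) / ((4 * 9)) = -1295 / 72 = -17.99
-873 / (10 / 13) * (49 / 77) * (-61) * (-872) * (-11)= 2112866028 / 5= 422573205.60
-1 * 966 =-966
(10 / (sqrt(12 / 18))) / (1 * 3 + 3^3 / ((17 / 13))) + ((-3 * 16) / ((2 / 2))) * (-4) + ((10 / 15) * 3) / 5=85 * sqrt(6) / 402 + 962 / 5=192.92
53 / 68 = 0.78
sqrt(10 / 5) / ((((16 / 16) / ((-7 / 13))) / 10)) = -70 * sqrt(2) / 13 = -7.61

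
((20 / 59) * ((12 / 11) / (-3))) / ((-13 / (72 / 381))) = 1920 / 1071499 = 0.00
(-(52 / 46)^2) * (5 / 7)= -3380 / 3703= -0.91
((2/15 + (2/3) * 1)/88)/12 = 0.00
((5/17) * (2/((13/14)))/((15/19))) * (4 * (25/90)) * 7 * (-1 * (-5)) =186200/5967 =31.20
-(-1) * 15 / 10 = 3 / 2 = 1.50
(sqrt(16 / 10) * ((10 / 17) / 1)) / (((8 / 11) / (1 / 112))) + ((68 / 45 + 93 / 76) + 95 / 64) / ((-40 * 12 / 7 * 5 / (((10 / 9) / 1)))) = -1616111 / 118195200 + 11 * sqrt(10) / 3808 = -0.00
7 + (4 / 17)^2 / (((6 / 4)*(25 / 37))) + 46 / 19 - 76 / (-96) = 33826793 / 3294600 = 10.27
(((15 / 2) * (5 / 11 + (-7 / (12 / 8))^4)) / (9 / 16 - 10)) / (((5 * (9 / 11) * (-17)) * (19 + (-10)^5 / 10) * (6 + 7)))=-260296 / 6225958161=-0.00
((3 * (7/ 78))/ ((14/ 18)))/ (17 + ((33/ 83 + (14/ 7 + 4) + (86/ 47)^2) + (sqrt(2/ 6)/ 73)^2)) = 26380516401/ 2038305636874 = 0.01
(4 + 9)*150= 1950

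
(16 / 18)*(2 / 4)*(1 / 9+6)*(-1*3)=-220 / 27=-8.15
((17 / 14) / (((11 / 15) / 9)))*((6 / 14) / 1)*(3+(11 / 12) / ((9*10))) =165801 / 8624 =19.23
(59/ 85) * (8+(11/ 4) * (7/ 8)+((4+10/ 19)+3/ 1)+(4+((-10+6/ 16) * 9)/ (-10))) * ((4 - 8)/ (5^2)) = -3.40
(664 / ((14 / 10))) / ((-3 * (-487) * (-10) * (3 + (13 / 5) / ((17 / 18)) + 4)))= -28220 / 8478183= -0.00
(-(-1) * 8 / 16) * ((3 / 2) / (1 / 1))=3 / 4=0.75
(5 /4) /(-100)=-1 /80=-0.01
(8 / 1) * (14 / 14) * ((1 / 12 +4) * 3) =98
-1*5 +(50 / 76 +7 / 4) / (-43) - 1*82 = -284499 / 3268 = -87.06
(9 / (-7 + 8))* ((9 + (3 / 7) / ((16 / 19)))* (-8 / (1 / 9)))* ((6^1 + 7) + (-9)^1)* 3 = -517590 / 7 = -73941.43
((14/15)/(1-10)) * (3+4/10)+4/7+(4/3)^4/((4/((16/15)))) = 45146/42525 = 1.06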